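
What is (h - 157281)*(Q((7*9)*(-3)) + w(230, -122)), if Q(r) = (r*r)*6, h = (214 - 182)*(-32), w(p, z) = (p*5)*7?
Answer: -35203232680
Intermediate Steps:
w(p, z) = 35*p (w(p, z) = (5*p)*7 = 35*p)
h = -1024 (h = 32*(-32) = -1024)
Q(r) = 6*r² (Q(r) = r²*6 = 6*r²)
(h - 157281)*(Q((7*9)*(-3)) + w(230, -122)) = (-1024 - 157281)*(6*((7*9)*(-3))² + 35*230) = -158305*(6*(63*(-3))² + 8050) = -158305*(6*(-189)² + 8050) = -158305*(6*35721 + 8050) = -158305*(214326 + 8050) = -158305*222376 = -35203232680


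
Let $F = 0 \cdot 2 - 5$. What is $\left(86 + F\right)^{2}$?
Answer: $6561$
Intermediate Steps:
$F = -5$ ($F = 0 - 5 = -5$)
$\left(86 + F\right)^{2} = \left(86 - 5\right)^{2} = 81^{2} = 6561$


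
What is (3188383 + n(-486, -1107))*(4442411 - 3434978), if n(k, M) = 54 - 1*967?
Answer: 3211162464510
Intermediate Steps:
n(k, M) = -913 (n(k, M) = 54 - 967 = -913)
(3188383 + n(-486, -1107))*(4442411 - 3434978) = (3188383 - 913)*(4442411 - 3434978) = 3187470*1007433 = 3211162464510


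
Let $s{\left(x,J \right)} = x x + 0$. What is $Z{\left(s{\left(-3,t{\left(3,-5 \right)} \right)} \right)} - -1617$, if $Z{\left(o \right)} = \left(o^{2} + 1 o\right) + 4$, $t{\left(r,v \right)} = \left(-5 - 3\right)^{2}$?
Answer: $1711$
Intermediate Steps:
$t{\left(r,v \right)} = 64$ ($t{\left(r,v \right)} = \left(-8\right)^{2} = 64$)
$s{\left(x,J \right)} = x^{2}$ ($s{\left(x,J \right)} = x^{2} + 0 = x^{2}$)
$Z{\left(o \right)} = 4 + o + o^{2}$ ($Z{\left(o \right)} = \left(o^{2} + o\right) + 4 = \left(o + o^{2}\right) + 4 = 4 + o + o^{2}$)
$Z{\left(s{\left(-3,t{\left(3,-5 \right)} \right)} \right)} - -1617 = \left(4 + \left(-3\right)^{2} + \left(\left(-3\right)^{2}\right)^{2}\right) - -1617 = \left(4 + 9 + 9^{2}\right) + 1617 = \left(4 + 9 + 81\right) + 1617 = 94 + 1617 = 1711$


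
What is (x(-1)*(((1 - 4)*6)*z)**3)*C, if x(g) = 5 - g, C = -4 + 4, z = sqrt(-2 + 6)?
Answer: 0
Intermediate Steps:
z = 2 (z = sqrt(4) = 2)
C = 0
(x(-1)*(((1 - 4)*6)*z)**3)*C = ((5 - 1*(-1))*(((1 - 4)*6)*2)**3)*0 = ((5 + 1)*(-3*6*2)**3)*0 = (6*(-18*2)**3)*0 = (6*(-36)**3)*0 = (6*(-46656))*0 = -279936*0 = 0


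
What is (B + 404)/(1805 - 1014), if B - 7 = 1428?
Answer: 1839/791 ≈ 2.3249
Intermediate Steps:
B = 1435 (B = 7 + 1428 = 1435)
(B + 404)/(1805 - 1014) = (1435 + 404)/(1805 - 1014) = 1839/791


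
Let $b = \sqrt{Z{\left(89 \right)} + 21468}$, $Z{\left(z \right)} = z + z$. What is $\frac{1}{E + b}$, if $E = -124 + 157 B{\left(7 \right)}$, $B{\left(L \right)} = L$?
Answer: $\frac{975}{928979} - \frac{\sqrt{21646}}{928979} \approx 0.00089117$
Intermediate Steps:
$Z{\left(z \right)} = 2 z$
$b = \sqrt{21646}$ ($b = \sqrt{2 \cdot 89 + 21468} = \sqrt{178 + 21468} = \sqrt{21646} \approx 147.13$)
$E = 975$ ($E = -124 + 157 \cdot 7 = -124 + 1099 = 975$)
$\frac{1}{E + b} = \frac{1}{975 + \sqrt{21646}}$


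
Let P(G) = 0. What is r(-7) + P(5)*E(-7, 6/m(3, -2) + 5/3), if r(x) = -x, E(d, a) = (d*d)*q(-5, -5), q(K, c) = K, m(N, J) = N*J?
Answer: 7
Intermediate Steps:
m(N, J) = J*N
E(d, a) = -5*d² (E(d, a) = (d*d)*(-5) = d²*(-5) = -5*d²)
r(-7) + P(5)*E(-7, 6/m(3, -2) + 5/3) = -1*(-7) + 0*(-5*(-7)²) = 7 + 0*(-5*49) = 7 + 0*(-245) = 7 + 0 = 7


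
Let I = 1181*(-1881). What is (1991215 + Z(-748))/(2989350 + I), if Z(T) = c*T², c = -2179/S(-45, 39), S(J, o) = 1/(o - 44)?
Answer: 2032595765/255963 ≈ 7941.0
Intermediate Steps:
I = -2221461
S(J, o) = 1/(-44 + o)
c = 10895 (c = -2179/(1/(-44 + 39)) = -2179/(1/(-5)) = -2179/(-⅕) = -2179*(-5) = 10895)
Z(T) = 10895*T²
(1991215 + Z(-748))/(2989350 + I) = (1991215 + 10895*(-748)²)/(2989350 - 2221461) = (1991215 + 10895*559504)/767889 = (1991215 + 6095796080)*(1/767889) = 6097787295*(1/767889) = 2032595765/255963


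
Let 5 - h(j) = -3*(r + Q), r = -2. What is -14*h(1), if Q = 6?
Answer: -238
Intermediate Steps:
h(j) = 17 (h(j) = 5 - (-3)*(-2 + 6) = 5 - (-3)*4 = 5 - 1*(-12) = 5 + 12 = 17)
-14*h(1) = -14*17 = -238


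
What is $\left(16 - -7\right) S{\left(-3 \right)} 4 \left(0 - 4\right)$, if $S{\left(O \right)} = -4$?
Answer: $1472$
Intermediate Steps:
$\left(16 - -7\right) S{\left(-3 \right)} 4 \left(0 - 4\right) = \left(16 - -7\right) \left(-4\right) 4 \left(0 - 4\right) = \left(16 + 7\right) \left(-4\right) 4 \left(-4\right) = 23 \left(-4\right) \left(-16\right) = \left(-92\right) \left(-16\right) = 1472$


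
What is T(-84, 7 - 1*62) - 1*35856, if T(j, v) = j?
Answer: -35940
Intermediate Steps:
T(-84, 7 - 1*62) - 1*35856 = -84 - 1*35856 = -84 - 35856 = -35940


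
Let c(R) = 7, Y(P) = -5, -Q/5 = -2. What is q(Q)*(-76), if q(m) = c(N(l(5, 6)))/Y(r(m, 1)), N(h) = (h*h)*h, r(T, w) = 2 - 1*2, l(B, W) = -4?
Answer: 532/5 ≈ 106.40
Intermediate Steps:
Q = 10 (Q = -5*(-2) = 10)
r(T, w) = 0 (r(T, w) = 2 - 2 = 0)
N(h) = h³ (N(h) = h²*h = h³)
q(m) = -7/5 (q(m) = 7/(-5) = 7*(-⅕) = -7/5)
q(Q)*(-76) = -7/5*(-76) = 532/5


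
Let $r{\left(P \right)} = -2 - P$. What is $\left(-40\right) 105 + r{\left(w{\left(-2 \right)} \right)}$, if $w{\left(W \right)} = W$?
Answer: $-4200$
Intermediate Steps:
$\left(-40\right) 105 + r{\left(w{\left(-2 \right)} \right)} = \left(-40\right) 105 - 0 = -4200 + \left(-2 + 2\right) = -4200 + 0 = -4200$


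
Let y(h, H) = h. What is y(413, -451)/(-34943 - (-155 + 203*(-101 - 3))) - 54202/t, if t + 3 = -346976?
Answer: 597964225/4745284804 ≈ 0.12601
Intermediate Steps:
t = -346979 (t = -3 - 346976 = -346979)
y(413, -451)/(-34943 - (-155 + 203*(-101 - 3))) - 54202/t = 413/(-34943 - (-155 + 203*(-101 - 3))) - 54202/(-346979) = 413/(-34943 - (-155 + 203*(-104))) - 54202*(-1/346979) = 413/(-34943 - (-155 - 21112)) + 54202/346979 = 413/(-34943 - 1*(-21267)) + 54202/346979 = 413/(-34943 + 21267) + 54202/346979 = 413/(-13676) + 54202/346979 = 413*(-1/13676) + 54202/346979 = -413/13676 + 54202/346979 = 597964225/4745284804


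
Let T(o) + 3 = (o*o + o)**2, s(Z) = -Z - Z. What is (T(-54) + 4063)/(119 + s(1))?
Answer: 8195104/117 ≈ 70044.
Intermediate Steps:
s(Z) = -2*Z
T(o) = -3 + (o + o**2)**2 (T(o) = -3 + (o*o + o)**2 = -3 + (o**2 + o)**2 = -3 + (o + o**2)**2)
(T(-54) + 4063)/(119 + s(1)) = ((-3 + (-54)**2*(1 - 54)**2) + 4063)/(119 - 2*1) = ((-3 + 2916*(-53)**2) + 4063)/(119 - 2) = ((-3 + 2916*2809) + 4063)/117 = ((-3 + 8191044) + 4063)*(1/117) = (8191041 + 4063)*(1/117) = 8195104*(1/117) = 8195104/117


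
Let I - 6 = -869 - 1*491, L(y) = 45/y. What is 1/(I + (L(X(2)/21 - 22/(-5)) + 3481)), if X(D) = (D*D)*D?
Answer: 502/1072479 ≈ 0.00046807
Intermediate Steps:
X(D) = D³ (X(D) = D²*D = D³)
I = -1354 (I = 6 + (-869 - 1*491) = 6 + (-869 - 491) = 6 - 1360 = -1354)
1/(I + (L(X(2)/21 - 22/(-5)) + 3481)) = 1/(-1354 + (45/(2³/21 - 22/(-5)) + 3481)) = 1/(-1354 + (45/(8*(1/21) - 22*(-⅕)) + 3481)) = 1/(-1354 + (45/(8/21 + 22/5) + 3481)) = 1/(-1354 + (45/(502/105) + 3481)) = 1/(-1354 + (45*(105/502) + 3481)) = 1/(-1354 + (4725/502 + 3481)) = 1/(-1354 + 1752187/502) = 1/(1072479/502) = 502/1072479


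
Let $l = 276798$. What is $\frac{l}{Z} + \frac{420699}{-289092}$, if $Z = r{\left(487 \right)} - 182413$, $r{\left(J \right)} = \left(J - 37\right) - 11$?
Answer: $- \frac{8698687069}{2922623756} \approx -2.9763$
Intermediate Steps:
$r{\left(J \right)} = -48 + J$ ($r{\left(J \right)} = \left(-37 + J\right) - 11 = -48 + J$)
$Z = -181974$ ($Z = \left(-48 + 487\right) - 182413 = 439 - 182413 = -181974$)
$\frac{l}{Z} + \frac{420699}{-289092} = \frac{276798}{-181974} + \frac{420699}{-289092} = 276798 \left(- \frac{1}{181974}\right) + 420699 \left(- \frac{1}{289092}\right) = - \frac{46133}{30329} - \frac{140233}{96364} = - \frac{8698687069}{2922623756}$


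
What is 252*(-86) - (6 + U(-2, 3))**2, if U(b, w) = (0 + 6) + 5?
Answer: -21961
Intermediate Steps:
U(b, w) = 11 (U(b, w) = 6 + 5 = 11)
252*(-86) - (6 + U(-2, 3))**2 = 252*(-86) - (6 + 11)**2 = -21672 - 1*17**2 = -21672 - 1*289 = -21672 - 289 = -21961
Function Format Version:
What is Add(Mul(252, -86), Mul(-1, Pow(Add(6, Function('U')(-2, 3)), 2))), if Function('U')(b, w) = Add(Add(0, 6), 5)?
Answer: -21961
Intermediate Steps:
Function('U')(b, w) = 11 (Function('U')(b, w) = Add(6, 5) = 11)
Add(Mul(252, -86), Mul(-1, Pow(Add(6, Function('U')(-2, 3)), 2))) = Add(Mul(252, -86), Mul(-1, Pow(Add(6, 11), 2))) = Add(-21672, Mul(-1, Pow(17, 2))) = Add(-21672, Mul(-1, 289)) = Add(-21672, -289) = -21961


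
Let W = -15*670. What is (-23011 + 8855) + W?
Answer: -24206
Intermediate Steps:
W = -10050
(-23011 + 8855) + W = (-23011 + 8855) - 10050 = -14156 - 10050 = -24206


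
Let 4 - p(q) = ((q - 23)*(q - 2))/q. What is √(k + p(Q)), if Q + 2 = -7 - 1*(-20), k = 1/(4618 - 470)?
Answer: √7192193349/22814 ≈ 3.7173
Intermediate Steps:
k = 1/4148 ≈ 0.00024108
Q = 11 (Q = -2 + (-7 - 1*(-20)) = -2 + (-7 + 20) = -2 + 13 = 11)
p(q) = 4 - (-23 + q)*(-2 + q)/q (p(q) = 4 - (q - 23)*(q - 2)/q = 4 - (-23 + q)*(-2 + q)/q)
√(k + p(Q)) = √(1/4148 + (29 - 1*11 - 46/11)) = √(1/4148 + (29 - 11 - 46*1/11)) = √(1/4148 + (29 - 11 - 46/11)) = √(1/4148 + 152/11) = √(630507/45628) = √7192193349/22814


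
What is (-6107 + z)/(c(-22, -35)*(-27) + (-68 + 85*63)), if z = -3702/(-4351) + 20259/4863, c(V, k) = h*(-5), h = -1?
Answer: -467794681/394966376 ≈ -1.1844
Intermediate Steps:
c(V, k) = 5 (c(V, k) = -1*(-5) = 5)
z = 35383245/7052971 (z = -3702*(-1/4351) + 20259*(1/4863) = 3702/4351 + 6753/1621 = 35383245/7052971 ≈ 5.0168)
(-6107 + z)/(c(-22, -35)*(-27) + (-68 + 85*63)) = (-6107 + 35383245/7052971)/(5*(-27) + (-68 + 85*63)) = -43037110652/(7052971*(-135 + (-68 + 5355))) = -43037110652/(7052971*(-135 + 5287)) = -43037110652/7052971/5152 = -43037110652/7052971*1/5152 = -467794681/394966376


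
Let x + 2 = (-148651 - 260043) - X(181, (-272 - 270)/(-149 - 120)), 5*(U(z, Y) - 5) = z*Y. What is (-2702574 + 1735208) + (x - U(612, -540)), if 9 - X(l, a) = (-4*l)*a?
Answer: -352777028/269 ≈ -1.3114e+6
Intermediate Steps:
X(l, a) = 9 + 4*a*l (X(l, a) = 9 - (-4*l)*a = 9 - (-4)*a*l = 9 + 4*a*l)
U(z, Y) = 5 + Y*z/5 (U(z, Y) = 5 + (z*Y)/5 = 5 + (Y*z)/5 = 5 + Y*z/5)
x = -110334053/269 (x = -2 + ((-148651 - 260043) - (9 + 4*((-272 - 270)/(-149 - 120))*181)) = -2 + (-408694 - (9 + 4*(-542/(-269))*181)) = -2 + (-408694 - (9 + 4*(-542*(-1/269))*181)) = -2 + (-408694 - (9 + 4*(542/269)*181)) = -2 + (-408694 - (9 + 392408/269)) = -2 + (-408694 - 1*394829/269) = -2 + (-408694 - 394829/269) = -2 - 110333515/269 = -110334053/269 ≈ -4.1016e+5)
(-2702574 + 1735208) + (x - U(612, -540)) = (-2702574 + 1735208) + (-110334053/269 - (5 + (1/5)*(-540)*612)) = -967366 + (-110334053/269 - (5 - 66096)) = -967366 + (-110334053/269 - 1*(-66091)) = -967366 + (-110334053/269 + 66091) = -967366 - 92555574/269 = -352777028/269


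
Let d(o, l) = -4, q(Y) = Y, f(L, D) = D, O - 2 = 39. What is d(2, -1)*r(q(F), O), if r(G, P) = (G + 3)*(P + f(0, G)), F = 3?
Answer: -1056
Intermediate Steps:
O = 41 (O = 2 + 39 = 41)
r(G, P) = (3 + G)*(G + P) (r(G, P) = (G + 3)*(P + G) = (3 + G)*(G + P))
d(2, -1)*r(q(F), O) = -4*(3² + 3*3 + 3*41 + 3*41) = -4*(9 + 9 + 123 + 123) = -4*264 = -1056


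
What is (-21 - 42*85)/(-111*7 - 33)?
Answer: 133/30 ≈ 4.4333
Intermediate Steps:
(-21 - 42*85)/(-111*7 - 33) = (-21 - 3570)/(-777 - 33) = -3591/(-810) = -3591*(-1/810) = 133/30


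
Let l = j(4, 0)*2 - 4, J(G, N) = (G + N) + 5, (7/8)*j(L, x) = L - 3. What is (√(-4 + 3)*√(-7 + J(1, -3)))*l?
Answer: 24/7 ≈ 3.4286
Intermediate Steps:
j(L, x) = -24/7 + 8*L/7 (j(L, x) = 8*(L - 3)/7 = 8*(-3 + L)/7 = -24/7 + 8*L/7)
J(G, N) = 5 + G + N
l = -12/7 (l = (-24/7 + (8/7)*4)*2 - 4 = (-24/7 + 32/7)*2 - 4 = (8/7)*2 - 4 = 16/7 - 4 = -12/7 ≈ -1.7143)
(√(-4 + 3)*√(-7 + J(1, -3)))*l = (√(-4 + 3)*√(-7 + (5 + 1 - 3)))*(-12/7) = (√(-1)*√(-7 + 3))*(-12/7) = (I*√(-4))*(-12/7) = (I*(2*I))*(-12/7) = -2*(-12/7) = 24/7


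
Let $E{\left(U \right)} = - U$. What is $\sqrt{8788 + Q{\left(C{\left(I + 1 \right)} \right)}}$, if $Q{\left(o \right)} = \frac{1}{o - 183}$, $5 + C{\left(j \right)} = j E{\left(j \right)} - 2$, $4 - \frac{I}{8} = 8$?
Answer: $\frac{\sqrt{11642350037}}{1151} \approx 93.744$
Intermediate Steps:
$I = -32$ ($I = 32 - 64 = -32$)
$C{\left(j \right)} = -7 - j^{2}$ ($C{\left(j \right)} = -5 + \left(j \left(- j\right) - 2\right) = -5 - \left(2 + j^{2}\right) = -7 - j^{2}$)
$Q{\left(o \right)} = \frac{1}{-183 + o}$
$\sqrt{8788 + Q{\left(C{\left(I + 1 \right)} \right)}} = \sqrt{8788 + \frac{1}{-183 - \left(7 + \left(-32 + 1\right)^{2}\right)}} = \sqrt{8788 + \frac{1}{-183 - 968}} = \sqrt{8788 + \frac{1}{-1151}} = \sqrt{8788 - \frac{1}{1151}} = \sqrt{\frac{10114987}{1151}} = \frac{\sqrt{11642350037}}{1151}$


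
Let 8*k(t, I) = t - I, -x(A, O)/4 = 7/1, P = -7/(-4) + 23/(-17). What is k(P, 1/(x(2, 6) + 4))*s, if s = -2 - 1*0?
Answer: -179/1632 ≈ -0.10968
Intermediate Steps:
P = 27/68 (P = -7*(-1/4) + 23*(-1/17) = 7/4 - 23/17 = 27/68 ≈ 0.39706)
x(A, O) = -28 (x(A, O) = -28/1 = -28)
s = -2 (s = -2 + 0 = -2)
k(t, I) = -I/8 + t/8 (k(t, I) = (t - I)/8 = -I/8 + t/8)
k(P, 1/(x(2, 6) + 4))*s = (-1/(8*(-28 + 4)) + (1/8)*(27/68))*(-2) = (-1/8/(-24) + 27/544)*(-2) = (-1/8*(-1/24) + 27/544)*(-2) = (1/192 + 27/544)*(-2) = (179/3264)*(-2) = -179/1632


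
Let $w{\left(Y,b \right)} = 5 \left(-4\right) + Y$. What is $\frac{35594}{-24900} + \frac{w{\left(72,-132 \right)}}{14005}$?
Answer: $- \frac{49719917}{34872450} \approx -1.4258$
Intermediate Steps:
$w{\left(Y,b \right)} = -20 + Y$
$\frac{35594}{-24900} + \frac{w{\left(72,-132 \right)}}{14005} = \frac{35594}{-24900} + \frac{-20 + 72}{14005} = 35594 \left(- \frac{1}{24900}\right) + 52 \cdot \frac{1}{14005} = - \frac{17797}{12450} + \frac{52}{14005} = - \frac{49719917}{34872450}$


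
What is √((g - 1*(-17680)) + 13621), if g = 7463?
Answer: 2*√9691 ≈ 196.89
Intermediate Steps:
√((g - 1*(-17680)) + 13621) = √((7463 - 1*(-17680)) + 13621) = √((7463 + 17680) + 13621) = √(25143 + 13621) = √38764 = 2*√9691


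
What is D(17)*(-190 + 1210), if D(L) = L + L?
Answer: 34680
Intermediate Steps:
D(L) = 2*L
D(17)*(-190 + 1210) = (2*17)*(-190 + 1210) = 34*1020 = 34680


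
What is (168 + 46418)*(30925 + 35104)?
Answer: 3076026994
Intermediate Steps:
(168 + 46418)*(30925 + 35104) = 46586*66029 = 3076026994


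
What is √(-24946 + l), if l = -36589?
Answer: I*√61535 ≈ 248.06*I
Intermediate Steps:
√(-24946 + l) = √(-24946 - 36589) = √(-61535) = I*√61535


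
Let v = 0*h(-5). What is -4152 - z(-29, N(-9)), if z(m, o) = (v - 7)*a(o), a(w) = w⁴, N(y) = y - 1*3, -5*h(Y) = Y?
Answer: 141000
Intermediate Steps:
h(Y) = -Y/5
N(y) = -3 + y (N(y) = y - 3 = -3 + y)
v = 0 (v = 0*(-⅕*(-5)) = 0*1 = 0)
z(m, o) = -7*o⁴ (z(m, o) = (0 - 7)*o⁴ = -7*o⁴)
-4152 - z(-29, N(-9)) = -4152 - (-7)*(-3 - 9)⁴ = -4152 - (-7)*(-12)⁴ = -4152 - (-7)*20736 = -4152 - 1*(-145152) = -4152 + 145152 = 141000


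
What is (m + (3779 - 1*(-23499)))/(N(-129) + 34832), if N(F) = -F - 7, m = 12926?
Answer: 20102/17477 ≈ 1.1502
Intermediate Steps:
N(F) = -7 - F
(m + (3779 - 1*(-23499)))/(N(-129) + 34832) = (12926 + (3779 - 1*(-23499)))/((-7 - 1*(-129)) + 34832) = (12926 + (3779 + 23499))/((-7 + 129) + 34832) = (12926 + 27278)/(122 + 34832) = 40204/34954 = 40204*(1/34954) = 20102/17477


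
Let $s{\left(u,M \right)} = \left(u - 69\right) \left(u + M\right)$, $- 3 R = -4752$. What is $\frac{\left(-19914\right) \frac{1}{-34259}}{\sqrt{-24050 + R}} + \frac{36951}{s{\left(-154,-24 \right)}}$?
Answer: $\frac{36951}{39694} - \frac{9957 i \sqrt{22466}}{384831347} \approx 0.9309 - 0.0038781 i$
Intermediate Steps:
$R = 1584$ ($R = \left(- \frac{1}{3}\right) \left(-4752\right) = 1584$)
$s{\left(u,M \right)} = \left(-69 + u\right) \left(M + u\right)$
$\frac{\left(-19914\right) \frac{1}{-34259}}{\sqrt{-24050 + R}} + \frac{36951}{s{\left(-154,-24 \right)}} = \frac{\left(-19914\right) \frac{1}{-34259}}{\sqrt{-24050 + 1584}} + \frac{36951}{\left(-154\right)^{2} - -1656 - -10626 - -3696} = \frac{\left(-19914\right) \left(- \frac{1}{34259}\right)}{\sqrt{-22466}} + \frac{36951}{23716 + 1656 + 10626 + 3696} = \frac{19914}{34259 i \sqrt{22466}} + \frac{36951}{39694} = \frac{19914 \left(- \frac{i \sqrt{22466}}{22466}\right)}{34259} + 36951 \cdot \frac{1}{39694} = - \frac{9957 i \sqrt{22466}}{384831347} + \frac{36951}{39694} = \frac{36951}{39694} - \frac{9957 i \sqrt{22466}}{384831347}$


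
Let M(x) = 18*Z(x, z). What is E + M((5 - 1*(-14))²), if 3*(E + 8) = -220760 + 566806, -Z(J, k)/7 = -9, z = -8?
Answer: 349424/3 ≈ 1.1647e+5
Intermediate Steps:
Z(J, k) = 63 (Z(J, k) = -7*(-9) = 63)
E = 346022/3 (E = -8 + (-220760 + 566806)/3 = -8 + (⅓)*346046 = -8 + 346046/3 = 346022/3 ≈ 1.1534e+5)
M(x) = 1134 (M(x) = 18*63 = 1134)
E + M((5 - 1*(-14))²) = 346022/3 + 1134 = 349424/3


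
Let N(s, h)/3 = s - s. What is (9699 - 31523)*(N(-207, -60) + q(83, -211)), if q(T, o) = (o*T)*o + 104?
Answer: -80647252928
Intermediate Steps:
q(T, o) = 104 + T*o**2 (q(T, o) = (T*o)*o + 104 = T*o**2 + 104 = 104 + T*o**2)
N(s, h) = 0 (N(s, h) = 3*(s - s) = 3*0 = 0)
(9699 - 31523)*(N(-207, -60) + q(83, -211)) = (9699 - 31523)*(0 + (104 + 83*(-211)**2)) = -21824*(0 + (104 + 83*44521)) = -21824*(0 + (104 + 3695243)) = -21824*(0 + 3695347) = -21824*3695347 = -80647252928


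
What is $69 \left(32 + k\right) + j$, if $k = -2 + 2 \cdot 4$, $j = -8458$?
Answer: $-5836$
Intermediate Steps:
$k = 6$ ($k = -2 + 8 = 6$)
$69 \left(32 + k\right) + j = 69 \left(32 + 6\right) - 8458 = 69 \cdot 38 - 8458 = 2622 - 8458 = -5836$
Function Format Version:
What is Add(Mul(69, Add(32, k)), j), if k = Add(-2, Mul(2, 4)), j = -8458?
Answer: -5836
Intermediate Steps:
k = 6 (k = Add(-2, 8) = 6)
Add(Mul(69, Add(32, k)), j) = Add(Mul(69, Add(32, 6)), -8458) = Add(Mul(69, 38), -8458) = Add(2622, -8458) = -5836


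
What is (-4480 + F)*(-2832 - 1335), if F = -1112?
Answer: 23301864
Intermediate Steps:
(-4480 + F)*(-2832 - 1335) = (-4480 - 1112)*(-2832 - 1335) = -5592*(-4167) = 23301864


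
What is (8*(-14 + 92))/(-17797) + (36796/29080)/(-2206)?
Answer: -782399191/21955501780 ≈ -0.035636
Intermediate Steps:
(8*(-14 + 92))/(-17797) + (36796/29080)/(-2206) = (8*78)*(-1/17797) + (36796*(1/29080))*(-1/2206) = 624*(-1/17797) + (9199/7270)*(-1/2206) = -48/1369 - 9199/16037620 = -782399191/21955501780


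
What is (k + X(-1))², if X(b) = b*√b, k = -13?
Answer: (13 + I)² ≈ 168.0 + 26.0*I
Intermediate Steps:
X(b) = b^(3/2)
(k + X(-1))² = (-13 + (-1)^(3/2))² = (-13 - I)²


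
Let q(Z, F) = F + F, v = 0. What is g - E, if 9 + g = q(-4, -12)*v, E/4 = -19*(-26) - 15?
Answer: -1925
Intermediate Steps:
q(Z, F) = 2*F
E = 1916 (E = 4*(-19*(-26) - 15) = 4*(494 - 15) = 4*479 = 1916)
g = -9 (g = -9 + (2*(-12))*0 = -9 - 24*0 = -9 + 0 = -9)
g - E = -9 - 1*1916 = -9 - 1916 = -1925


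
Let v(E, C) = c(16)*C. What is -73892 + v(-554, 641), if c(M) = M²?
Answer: 90204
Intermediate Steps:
v(E, C) = 256*C (v(E, C) = 16²*C = 256*C)
-73892 + v(-554, 641) = -73892 + 256*641 = -73892 + 164096 = 90204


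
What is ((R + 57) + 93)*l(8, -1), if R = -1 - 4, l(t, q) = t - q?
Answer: 1305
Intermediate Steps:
R = -5
((R + 57) + 93)*l(8, -1) = ((-5 + 57) + 93)*(8 - 1*(-1)) = (52 + 93)*(8 + 1) = 145*9 = 1305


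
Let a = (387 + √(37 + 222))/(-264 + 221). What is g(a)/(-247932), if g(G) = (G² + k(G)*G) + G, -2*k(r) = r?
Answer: -58373/458426268 - 2*√259/2665269 ≈ -0.00013941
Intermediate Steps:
k(r) = -r/2
a = -9 - √259/43 (a = (387 + √259)/(-43) = (387 + √259)*(-1/43) = -9 - √259/43 ≈ -9.3743)
g(G) = G + G²/2 (g(G) = (G² + (-G/2)*G) + G = (G² - G²/2) + G = G²/2 + G = G + G²/2)
g(a)/(-247932) = ((-9 - √259/43)*(2 + (-9 - √259/43))/2)/(-247932) = ((-9 - √259/43)*(-7 - √259/43)/2)*(-1/247932) = -(-9 - √259/43)*(-7 - √259/43)/495864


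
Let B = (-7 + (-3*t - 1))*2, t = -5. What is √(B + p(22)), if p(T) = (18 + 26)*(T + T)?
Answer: 5*√78 ≈ 44.159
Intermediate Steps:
p(T) = 88*T (p(T) = 44*(2*T) = 88*T)
B = 14 (B = (-7 + (-3*(-5) - 1))*2 = (-7 + (15 - 1))*2 = (-7 + 14)*2 = 7*2 = 14)
√(B + p(22)) = √(14 + 88*22) = √(14 + 1936) = √1950 = 5*√78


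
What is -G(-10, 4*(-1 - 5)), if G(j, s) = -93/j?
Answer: -93/10 ≈ -9.3000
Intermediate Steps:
-G(-10, 4*(-1 - 5)) = -(-93)/(-10) = -(-93)*(-1)/10 = -1*93/10 = -93/10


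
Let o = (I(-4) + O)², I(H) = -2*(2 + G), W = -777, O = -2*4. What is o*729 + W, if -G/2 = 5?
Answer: 45879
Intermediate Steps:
G = -10 (G = -2*5 = -10)
O = -8
I(H) = 16 (I(H) = -2*(2 - 10) = -2*(-8) = 16)
o = 64 (o = (16 - 8)² = 8² = 64)
o*729 + W = 64*729 - 777 = 46656 - 777 = 45879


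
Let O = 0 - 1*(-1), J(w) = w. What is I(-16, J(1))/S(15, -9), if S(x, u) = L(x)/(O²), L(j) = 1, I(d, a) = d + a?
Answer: -15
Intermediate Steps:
I(d, a) = a + d
O = 1 (O = 0 + 1 = 1)
S(x, u) = 1 (S(x, u) = 1/1² = 1/1 = 1*1 = 1)
I(-16, J(1))/S(15, -9) = (1 - 16)/1 = -15*1 = -15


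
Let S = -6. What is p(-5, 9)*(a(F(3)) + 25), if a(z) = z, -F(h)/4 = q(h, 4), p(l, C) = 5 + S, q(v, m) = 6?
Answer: -1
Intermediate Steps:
p(l, C) = -1 (p(l, C) = 5 - 6 = -1)
F(h) = -24 (F(h) = -4*6 = -24)
p(-5, 9)*(a(F(3)) + 25) = -(-24 + 25) = -1*1 = -1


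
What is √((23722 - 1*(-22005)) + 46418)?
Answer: √92145 ≈ 303.55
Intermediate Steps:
√((23722 - 1*(-22005)) + 46418) = √((23722 + 22005) + 46418) = √(45727 + 46418) = √92145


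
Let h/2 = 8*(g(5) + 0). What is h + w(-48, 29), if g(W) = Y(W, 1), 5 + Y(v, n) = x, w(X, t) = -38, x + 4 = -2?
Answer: -214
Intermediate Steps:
x = -6 (x = -4 - 2 = -6)
Y(v, n) = -11 (Y(v, n) = -5 - 6 = -11)
g(W) = -11
h = -176 (h = 2*(8*(-11 + 0)) = 2*(8*(-11)) = 2*(-88) = -176)
h + w(-48, 29) = -176 - 38 = -214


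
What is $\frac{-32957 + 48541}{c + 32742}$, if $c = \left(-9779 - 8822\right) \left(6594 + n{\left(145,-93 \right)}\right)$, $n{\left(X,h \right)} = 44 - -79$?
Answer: $- \frac{15584}{124910175} \approx -0.00012476$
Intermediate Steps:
$n{\left(X,h \right)} = 123$ ($n{\left(X,h \right)} = 44 + 79 = 123$)
$c = -124942917$ ($c = \left(-9779 - 8822\right) \left(6594 + 123\right) = \left(-18601\right) 6717 = -124942917$)
$\frac{-32957 + 48541}{c + 32742} = \frac{-32957 + 48541}{-124942917 + 32742} = \frac{15584}{-124910175} = 15584 \left(- \frac{1}{124910175}\right) = - \frac{15584}{124910175}$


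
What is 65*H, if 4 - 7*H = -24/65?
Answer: 284/7 ≈ 40.571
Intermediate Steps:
H = 284/455 (H = 4/7 - (-24)/(7*65) = 4/7 - ⅐*(-24/65) = 4/7 + 24/455 = 284/455 ≈ 0.62418)
65*H = 65*(284/455) = 284/7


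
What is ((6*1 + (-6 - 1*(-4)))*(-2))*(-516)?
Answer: 4128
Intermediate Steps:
((6*1 + (-6 - 1*(-4)))*(-2))*(-516) = ((6 + (-6 + 4))*(-2))*(-516) = ((6 - 2)*(-2))*(-516) = (4*(-2))*(-516) = -8*(-516) = 4128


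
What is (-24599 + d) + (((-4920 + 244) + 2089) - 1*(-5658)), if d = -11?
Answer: -21539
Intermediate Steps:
(-24599 + d) + (((-4920 + 244) + 2089) - 1*(-5658)) = (-24599 - 11) + (((-4920 + 244) + 2089) - 1*(-5658)) = -24610 + ((-4676 + 2089) + 5658) = -24610 + (-2587 + 5658) = -24610 + 3071 = -21539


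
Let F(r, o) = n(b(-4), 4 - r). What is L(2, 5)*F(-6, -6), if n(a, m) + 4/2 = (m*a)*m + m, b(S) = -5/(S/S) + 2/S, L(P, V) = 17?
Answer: -9214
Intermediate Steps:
b(S) = -5 + 2/S (b(S) = -5/1 + 2/S = -5*1 + 2/S = -5 + 2/S)
n(a, m) = -2 + m + a*m² (n(a, m) = -2 + ((m*a)*m + m) = -2 + ((a*m)*m + m) = -2 + (a*m² + m) = -2 + (m + a*m²) = -2 + m + a*m²)
F(r, o) = 2 - r - 11*(4 - r)²/2 (F(r, o) = -2 + (4 - r) + (-5 + 2/(-4))*(4 - r)² = -2 + (4 - r) + (-5 + 2*(-¼))*(4 - r)² = -2 + (4 - r) + (-5 - ½)*(4 - r)² = -2 + (4 - r) - 11*(4 - r)²/2 = 2 - r - 11*(4 - r)²/2)
L(2, 5)*F(-6, -6) = 17*(-86 + 43*(-6) - 11/2*(-6)²) = 17*(-86 - 258 - 11/2*36) = 17*(-86 - 258 - 198) = 17*(-542) = -9214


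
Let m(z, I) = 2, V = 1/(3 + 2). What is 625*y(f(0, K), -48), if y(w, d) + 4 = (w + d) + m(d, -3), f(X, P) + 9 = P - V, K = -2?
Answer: -38250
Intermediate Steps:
V = ⅕ (V = 1/5 = ⅕ ≈ 0.20000)
f(X, P) = -46/5 + P (f(X, P) = -9 + (P - 1*⅕) = -9 + (P - ⅕) = -9 + (-⅕ + P) = -46/5 + P)
y(w, d) = -2 + d + w (y(w, d) = -4 + ((w + d) + 2) = -4 + ((d + w) + 2) = -4 + (2 + d + w) = -2 + d + w)
625*y(f(0, K), -48) = 625*(-2 - 48 + (-46/5 - 2)) = 625*(-2 - 48 - 56/5) = 625*(-306/5) = -38250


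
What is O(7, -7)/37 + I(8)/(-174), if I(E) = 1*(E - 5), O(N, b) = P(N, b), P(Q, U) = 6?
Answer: 311/2146 ≈ 0.14492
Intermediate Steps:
O(N, b) = 6
I(E) = -5 + E (I(E) = 1*(-5 + E) = -5 + E)
O(7, -7)/37 + I(8)/(-174) = 6/37 + (-5 + 8)/(-174) = 6*(1/37) + 3*(-1/174) = 6/37 - 1/58 = 311/2146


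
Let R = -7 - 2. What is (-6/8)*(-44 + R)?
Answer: 159/4 ≈ 39.750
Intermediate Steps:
R = -9
(-6/8)*(-44 + R) = (-6/8)*(-44 - 9) = -6*⅛*(-53) = -¾*(-53) = 159/4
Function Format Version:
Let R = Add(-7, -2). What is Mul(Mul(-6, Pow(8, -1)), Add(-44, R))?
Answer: Rational(159, 4) ≈ 39.750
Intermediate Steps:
R = -9
Mul(Mul(-6, Pow(8, -1)), Add(-44, R)) = Mul(Mul(-6, Pow(8, -1)), Add(-44, -9)) = Mul(Mul(-6, Rational(1, 8)), -53) = Mul(Rational(-3, 4), -53) = Rational(159, 4)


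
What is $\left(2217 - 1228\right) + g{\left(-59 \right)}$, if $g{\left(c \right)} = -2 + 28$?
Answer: $1015$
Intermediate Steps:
$g{\left(c \right)} = 26$
$\left(2217 - 1228\right) + g{\left(-59 \right)} = \left(2217 - 1228\right) + 26 = 989 + 26 = 1015$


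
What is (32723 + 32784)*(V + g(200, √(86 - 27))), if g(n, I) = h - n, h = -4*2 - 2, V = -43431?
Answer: -2858790987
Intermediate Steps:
h = -10 (h = -8 - 2 = -10)
g(n, I) = -10 - n
(32723 + 32784)*(V + g(200, √(86 - 27))) = (32723 + 32784)*(-43431 + (-10 - 1*200)) = 65507*(-43431 + (-10 - 200)) = 65507*(-43431 - 210) = 65507*(-43641) = -2858790987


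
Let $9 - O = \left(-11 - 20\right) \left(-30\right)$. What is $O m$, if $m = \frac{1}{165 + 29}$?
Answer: $- \frac{921}{194} \approx -4.7474$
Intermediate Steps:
$m = \frac{1}{194} \approx 0.0051546$
$O = -921$ ($O = 9 - \left(-11 - 20\right) \left(-30\right) = 9 - \left(-31\right) \left(-30\right) = 9 - 930 = -921$)
$O m = \left(-921\right) \frac{1}{194} = - \frac{921}{194}$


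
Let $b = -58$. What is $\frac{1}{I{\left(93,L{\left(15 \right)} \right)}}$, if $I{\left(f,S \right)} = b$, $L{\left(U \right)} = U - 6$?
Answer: $- \frac{1}{58} \approx -0.017241$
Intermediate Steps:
$L{\left(U \right)} = -6 + U$ ($L{\left(U \right)} = U - 6 = -6 + U$)
$I{\left(f,S \right)} = -58$
$\frac{1}{I{\left(93,L{\left(15 \right)} \right)}} = \frac{1}{-58} = - \frac{1}{58}$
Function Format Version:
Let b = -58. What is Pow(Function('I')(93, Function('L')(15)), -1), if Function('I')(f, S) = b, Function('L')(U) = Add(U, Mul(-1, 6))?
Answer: Rational(-1, 58) ≈ -0.017241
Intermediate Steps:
Function('L')(U) = Add(-6, U) (Function('L')(U) = Add(U, -6) = Add(-6, U))
Function('I')(f, S) = -58
Pow(Function('I')(93, Function('L')(15)), -1) = Pow(-58, -1) = Rational(-1, 58)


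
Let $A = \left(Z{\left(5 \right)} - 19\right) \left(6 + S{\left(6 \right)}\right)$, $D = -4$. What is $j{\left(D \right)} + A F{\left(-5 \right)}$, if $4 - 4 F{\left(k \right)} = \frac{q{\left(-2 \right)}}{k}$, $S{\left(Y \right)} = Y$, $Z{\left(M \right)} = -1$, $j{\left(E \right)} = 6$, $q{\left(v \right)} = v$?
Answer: $-210$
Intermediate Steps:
$F{\left(k \right)} = 1 + \frac{1}{2 k}$ ($F{\left(k \right)} = 1 - \frac{\left(-2\right) \frac{1}{k}}{4} = 1 + \frac{1}{2 k}$)
$A = -240$ ($A = \left(-1 - 19\right) \left(6 + 6\right) = \left(-20\right) 12 = -240$)
$j{\left(D \right)} + A F{\left(-5 \right)} = 6 - 240 \frac{\frac{1}{2} - 5}{-5} = 6 - 240 \left(\left(- \frac{1}{5}\right) \left(- \frac{9}{2}\right)\right) = 6 - 216 = -210$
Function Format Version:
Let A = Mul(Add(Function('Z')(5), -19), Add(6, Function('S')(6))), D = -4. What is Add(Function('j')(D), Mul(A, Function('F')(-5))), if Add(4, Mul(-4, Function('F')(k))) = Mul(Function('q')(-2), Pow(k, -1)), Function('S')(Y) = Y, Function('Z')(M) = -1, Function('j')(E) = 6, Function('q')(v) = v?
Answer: -210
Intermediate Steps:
Function('F')(k) = Add(1, Mul(Rational(1, 2), Pow(k, -1))) (Function('F')(k) = Add(1, Mul(Rational(-1, 4), Mul(-2, Pow(k, -1)))) = Add(1, Mul(Rational(1, 2), Pow(k, -1))))
A = -240 (A = Mul(Add(-1, -19), Add(6, 6)) = Mul(-20, 12) = -240)
Add(Function('j')(D), Mul(A, Function('F')(-5))) = Add(6, Mul(-240, Mul(Pow(-5, -1), Add(Rational(1, 2), -5)))) = Add(6, Mul(-240, Mul(Rational(-1, 5), Rational(-9, 2)))) = Add(6, Mul(-240, Rational(9, 10))) = Add(6, -216) = -210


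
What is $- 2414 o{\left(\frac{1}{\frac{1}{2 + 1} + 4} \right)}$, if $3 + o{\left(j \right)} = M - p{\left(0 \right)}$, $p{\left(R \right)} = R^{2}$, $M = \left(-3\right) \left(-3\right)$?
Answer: $-14484$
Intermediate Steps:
$M = 9$
$o{\left(j \right)} = 6$ ($o{\left(j \right)} = -3 + \left(9 - 0^{2}\right) = -3 + \left(9 - 0\right) = -3 + \left(9 + 0\right) = -3 + 9 = 6$)
$- 2414 o{\left(\frac{1}{\frac{1}{2 + 1} + 4} \right)} = \left(-2414\right) 6 = -14484$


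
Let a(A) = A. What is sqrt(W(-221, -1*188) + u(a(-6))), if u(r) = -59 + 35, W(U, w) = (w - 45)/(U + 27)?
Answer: I*sqrt(858062)/194 ≈ 4.7748*I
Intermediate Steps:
W(U, w) = (-45 + w)/(27 + U)
u(r) = -24
sqrt(W(-221, -1*188) + u(a(-6))) = sqrt((-45 - 1*188)/(27 - 221) - 24) = sqrt((-45 - 188)/(-194) - 24) = sqrt(-1/194*(-233) - 24) = sqrt(233/194 - 24) = sqrt(-4423/194) = I*sqrt(858062)/194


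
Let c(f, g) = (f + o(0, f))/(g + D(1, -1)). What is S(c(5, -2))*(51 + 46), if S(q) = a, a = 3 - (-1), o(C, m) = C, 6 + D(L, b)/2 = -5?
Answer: 388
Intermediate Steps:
D(L, b) = -22 (D(L, b) = -12 + 2*(-5) = -12 - 10 = -22)
c(f, g) = f/(-22 + g) (c(f, g) = (f + 0)/(g - 22) = f/(-22 + g))
a = 4 (a = 3 - 1*(-1) = 3 + 1 = 4)
S(q) = 4
S(c(5, -2))*(51 + 46) = 4*(51 + 46) = 4*97 = 388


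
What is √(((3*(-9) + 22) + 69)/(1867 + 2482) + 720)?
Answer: 4*√851138441/4349 ≈ 26.833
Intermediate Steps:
√(((3*(-9) + 22) + 69)/(1867 + 2482) + 720) = √(((-27 + 22) + 69)/4349 + 720) = √((-5 + 69)*(1/4349) + 720) = √(64*(1/4349) + 720) = √(64/4349 + 720) = √(3131344/4349) = 4*√851138441/4349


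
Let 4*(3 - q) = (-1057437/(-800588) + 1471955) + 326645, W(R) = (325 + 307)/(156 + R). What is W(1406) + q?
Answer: -1124583558285129/2501036912 ≈ -4.4965e+5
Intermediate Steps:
W(R) = 632/(156 + R)
q = -1439929027181/3202352 (q = 3 - ((-1057437/(-800588) + 1471955) + 326645)/4 = 3 - ((-1057437*(-1/800588) + 1471955) + 326645)/4 = 3 - ((1057437/800588 + 1471955) + 326645)/4 = 3 - (1178430566977/800588 + 326645)/4 = 3 - ¼*1439938634237/800588 = 3 - 1439938634237/3202352 = -1439929027181/3202352 ≈ -4.4965e+5)
W(1406) + q = 632/(156 + 1406) - 1439929027181/3202352 = 632/1562 - 1439929027181/3202352 = 632*(1/1562) - 1439929027181/3202352 = 316/781 - 1439929027181/3202352 = -1124583558285129/2501036912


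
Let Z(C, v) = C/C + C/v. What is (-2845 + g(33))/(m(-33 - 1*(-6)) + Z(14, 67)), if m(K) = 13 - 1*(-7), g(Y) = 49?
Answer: -187332/1421 ≈ -131.83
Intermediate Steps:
Z(C, v) = 1 + C/v
m(K) = 20 (m(K) = 13 + 7 = 20)
(-2845 + g(33))/(m(-33 - 1*(-6)) + Z(14, 67)) = (-2845 + 49)/(20 + (14 + 67)/67) = -2796/(20 + (1/67)*81) = -2796/(20 + 81/67) = -2796/1421/67 = -2796*67/1421 = -187332/1421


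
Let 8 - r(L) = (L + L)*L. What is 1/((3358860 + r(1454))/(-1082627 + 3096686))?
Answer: -671353/289788 ≈ -2.3167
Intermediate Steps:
r(L) = 8 - 2*L² (r(L) = 8 - (L + L)*L = 8 - 2*L*L = 8 - 2*L²)
1/((3358860 + r(1454))/(-1082627 + 3096686)) = 1/((3358860 + (8 - 2*1454²))/(-1082627 + 3096686)) = 1/((3358860 + (8 - 2*2114116))/2014059) = 1/((3358860 + (8 - 4228232))*(1/2014059)) = 1/((3358860 - 4228224)*(1/2014059)) = 1/(-869364*1/2014059) = 1/(-289788/671353) = -671353/289788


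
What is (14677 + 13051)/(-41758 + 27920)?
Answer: -13864/6919 ≈ -2.0038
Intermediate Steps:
(14677 + 13051)/(-41758 + 27920) = 27728/(-13838) = 27728*(-1/13838) = -13864/6919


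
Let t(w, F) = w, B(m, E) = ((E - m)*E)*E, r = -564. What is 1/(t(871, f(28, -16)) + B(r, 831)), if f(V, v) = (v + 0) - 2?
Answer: 1/963333466 ≈ 1.0381e-9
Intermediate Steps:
f(V, v) = -2 + v (f(V, v) = v - 2 = -2 + v)
B(m, E) = E²*(E - m) (B(m, E) = (E*(E - m))*E = E²*(E - m))
1/(t(871, f(28, -16)) + B(r, 831)) = 1/(871 + 831²*(831 - 1*(-564))) = 1/(871 + 690561*(831 + 564)) = 1/(871 + 690561*1395) = 1/(871 + 963332595) = 1/963333466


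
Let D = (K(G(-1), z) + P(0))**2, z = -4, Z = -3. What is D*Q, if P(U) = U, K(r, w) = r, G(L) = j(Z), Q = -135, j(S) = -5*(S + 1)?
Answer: -13500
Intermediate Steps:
j(S) = -5 - 5*S (j(S) = -5*(1 + S) = -5 - 5*S)
G(L) = 10 (G(L) = -5 - 5*(-3) = -5 + 15 = 10)
D = 100 (D = (10 + 0)**2 = 10**2 = 100)
D*Q = 100*(-135) = -13500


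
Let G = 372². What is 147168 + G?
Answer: 285552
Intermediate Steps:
G = 138384
147168 + G = 147168 + 138384 = 285552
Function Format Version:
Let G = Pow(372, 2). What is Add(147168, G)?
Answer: 285552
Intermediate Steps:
G = 138384
Add(147168, G) = Add(147168, 138384) = 285552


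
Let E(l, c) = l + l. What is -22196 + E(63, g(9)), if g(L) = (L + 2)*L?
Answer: -22070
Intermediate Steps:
g(L) = L*(2 + L) (g(L) = (2 + L)*L = L*(2 + L))
E(l, c) = 2*l
-22196 + E(63, g(9)) = -22196 + 2*63 = -22196 + 126 = -22070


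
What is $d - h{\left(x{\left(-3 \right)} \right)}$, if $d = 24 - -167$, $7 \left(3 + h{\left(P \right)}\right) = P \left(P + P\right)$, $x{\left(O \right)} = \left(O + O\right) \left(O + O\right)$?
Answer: $- \frac{1234}{7} \approx -176.29$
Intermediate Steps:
$x{\left(O \right)} = 4 O^{2}$ ($x{\left(O \right)} = 2 O 2 O = 4 O^{2}$)
$h{\left(P \right)} = -3 + \frac{2 P^{2}}{7}$ ($h{\left(P \right)} = -3 + \frac{P \left(P + P\right)}{7} = -3 + \frac{P 2 P}{7} = -3 + \frac{2 P^{2}}{7}$)
$d = 191$ ($d = 24 + 167 = 191$)
$d - h{\left(x{\left(-3 \right)} \right)} = 191 - \left(-3 + \frac{2 \left(4 \left(-3\right)^{2}\right)^{2}}{7}\right) = 191 - \left(-3 + \frac{2 \left(4 \cdot 9\right)^{2}}{7}\right) = 191 - \left(-3 + \frac{2 \cdot 36^{2}}{7}\right) = 191 - \left(-3 + \frac{2}{7} \cdot 1296\right) = 191 - \left(-3 + \frac{2592}{7}\right) = 191 - \frac{2571}{7} = - \frac{1234}{7}$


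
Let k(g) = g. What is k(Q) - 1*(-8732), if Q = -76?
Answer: 8656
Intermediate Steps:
k(Q) - 1*(-8732) = -76 - 1*(-8732) = -76 + 8732 = 8656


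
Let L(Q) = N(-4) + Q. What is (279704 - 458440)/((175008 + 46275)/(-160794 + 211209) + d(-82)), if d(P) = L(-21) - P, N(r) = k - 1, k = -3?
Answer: -1501829240/515823 ≈ -2911.5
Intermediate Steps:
N(r) = -4 (N(r) = -3 - 1 = -4)
L(Q) = -4 + Q
d(P) = -25 - P (d(P) = (-4 - 21) - P = -25 - P)
(279704 - 458440)/((175008 + 46275)/(-160794 + 211209) + d(-82)) = (279704 - 458440)/((175008 + 46275)/(-160794 + 211209) + (-25 - 1*(-82))) = -178736/(221283/50415 + (-25 + 82)) = -178736/(221283*(1/50415) + 57) = -178736/(73761/16805 + 57) = -178736/1031646/16805 = -178736*16805/1031646 = -1501829240/515823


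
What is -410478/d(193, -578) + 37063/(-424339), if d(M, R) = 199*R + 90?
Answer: 84961049663/24385064974 ≈ 3.4841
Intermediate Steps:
d(M, R) = 90 + 199*R
-410478/d(193, -578) + 37063/(-424339) = -410478/(90 + 199*(-578)) + 37063/(-424339) = -410478/(90 - 115022) + 37063*(-1/424339) = -410478/(-114932) - 37063/424339 = -410478*(-1/114932) - 37063/424339 = 205239/57466 - 37063/424339 = 84961049663/24385064974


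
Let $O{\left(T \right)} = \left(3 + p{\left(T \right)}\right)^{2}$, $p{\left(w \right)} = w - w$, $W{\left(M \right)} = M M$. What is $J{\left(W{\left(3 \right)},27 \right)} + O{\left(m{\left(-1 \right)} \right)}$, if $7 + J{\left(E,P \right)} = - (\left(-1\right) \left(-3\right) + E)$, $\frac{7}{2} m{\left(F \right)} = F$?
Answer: $-10$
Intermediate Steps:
$W{\left(M \right)} = M^{2}$
$p{\left(w \right)} = 0$
$m{\left(F \right)} = \frac{2 F}{7}$
$J{\left(E,P \right)} = -10 - E$ ($J{\left(E,P \right)} = -7 - \left(\left(-1\right) \left(-3\right) + E\right) = -7 - \left(3 + E\right) = -10 - E$)
$O{\left(T \right)} = 9$ ($O{\left(T \right)} = \left(3 + 0\right)^{2} = 3^{2} = 9$)
$J{\left(W{\left(3 \right)},27 \right)} + O{\left(m{\left(-1 \right)} \right)} = \left(-10 - 3^{2}\right) + 9 = \left(-10 - 9\right) + 9 = -19 + 9 = -10$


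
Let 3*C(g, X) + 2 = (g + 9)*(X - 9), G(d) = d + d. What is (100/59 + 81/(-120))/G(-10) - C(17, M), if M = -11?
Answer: 8210393/47200 ≈ 173.95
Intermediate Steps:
G(d) = 2*d
C(g, X) = -⅔ + (-9 + X)*(9 + g)/3 (C(g, X) = -⅔ + ((g + 9)*(X - 9))/3 = -⅔ + ((9 + g)*(-9 + X))/3 = -⅔ + ((-9 + X)*(9 + g))/3 = -⅔ + (-9 + X)*(9 + g)/3)
(100/59 + 81/(-120))/G(-10) - C(17, M) = (100/59 + 81/(-120))/((2*(-10))) - (-83/3 - 3*17 + 3*(-11) + (⅓)*(-11)*17) = (100*(1/59) + 81*(-1/120))/(-20) - (-83/3 - 51 - 33 - 187/3) = (100/59 - 27/40)*(-1/20) - 1*(-174) = (2407/2360)*(-1/20) + 174 = -2407/47200 + 174 = 8210393/47200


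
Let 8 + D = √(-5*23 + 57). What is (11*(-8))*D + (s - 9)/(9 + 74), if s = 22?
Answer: 58445/83 - 88*I*√58 ≈ 704.16 - 670.19*I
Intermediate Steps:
D = -8 + I*√58 (D = -8 + √(-5*23 + 57) = -8 + √(-115 + 57) = -8 + √(-58) = -8 + I*√58 ≈ -8.0 + 7.6158*I)
(11*(-8))*D + (s - 9)/(9 + 74) = (11*(-8))*(-8 + I*√58) + (22 - 9)/(9 + 74) = -88*(-8 + I*√58) + 13/83 = (704 - 88*I*√58) + 13*(1/83) = (704 - 88*I*√58) + 13/83 = 58445/83 - 88*I*√58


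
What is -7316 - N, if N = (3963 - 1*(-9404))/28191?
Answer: -206258723/28191 ≈ -7316.5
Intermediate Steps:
N = 13367/28191 (N = (3963 + 9404)*(1/28191) = 13367*(1/28191) = 13367/28191 ≈ 0.47416)
-7316 - N = -7316 - 1*13367/28191 = -7316 - 13367/28191 = -206258723/28191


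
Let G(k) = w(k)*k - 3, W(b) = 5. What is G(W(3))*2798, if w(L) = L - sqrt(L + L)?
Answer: 61556 - 13990*sqrt(10) ≈ 17316.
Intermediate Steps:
w(L) = L - sqrt(2)*sqrt(L) (w(L) = L - sqrt(2*L) = L - sqrt(2)*sqrt(L))
G(k) = -3 + k*(k - sqrt(2)*sqrt(k)) (G(k) = (k - sqrt(2)*sqrt(k))*k - 3 = k*(k - sqrt(2)*sqrt(k)) - 3 = -3 + k*(k - sqrt(2)*sqrt(k)))
G(W(3))*2798 = (-3 + 5**2 - sqrt(2)*5**(3/2))*2798 = (-3 + 25 - sqrt(2)*5*sqrt(5))*2798 = (-3 + 25 - 5*sqrt(10))*2798 = (22 - 5*sqrt(10))*2798 = 61556 - 13990*sqrt(10)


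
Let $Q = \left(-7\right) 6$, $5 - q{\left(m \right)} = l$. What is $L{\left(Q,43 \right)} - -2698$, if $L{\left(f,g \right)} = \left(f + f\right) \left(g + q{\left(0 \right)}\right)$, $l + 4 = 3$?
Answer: $-1418$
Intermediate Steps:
$l = -1$ ($l = -4 + 3 = -1$)
$q{\left(m \right)} = 6$ ($q{\left(m \right)} = 5 - -1 = 5 + 1 = 6$)
$Q = -42$
$L{\left(f,g \right)} = 2 f \left(6 + g\right)$ ($L{\left(f,g \right)} = \left(f + f\right) \left(g + 6\right) = 2 f \left(6 + g\right)$)
$L{\left(Q,43 \right)} - -2698 = 2 \left(-42\right) \left(6 + 43\right) - -2698 = 2 \left(-42\right) 49 + 2698 = -4116 + 2698 = -1418$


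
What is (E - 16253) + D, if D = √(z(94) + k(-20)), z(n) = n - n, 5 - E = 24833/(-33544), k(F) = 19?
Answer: -544998079/33544 + √19 ≈ -16243.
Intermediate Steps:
E = 192553/33544 (E = 5 - 24833/(-33544) = 5 - 24833*(-1)/33544 = 5 - 1*(-24833/33544) = 5 + 24833/33544 = 192553/33544 ≈ 5.7403)
z(n) = 0
D = √19 (D = √(0 + 19) = √19 ≈ 4.3589)
(E - 16253) + D = (192553/33544 - 16253) + √19 = -544998079/33544 + √19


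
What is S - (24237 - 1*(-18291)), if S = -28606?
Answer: -71134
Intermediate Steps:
S - (24237 - 1*(-18291)) = -28606 - (24237 - 1*(-18291)) = -28606 - (24237 + 18291) = -28606 - 1*42528 = -28606 - 42528 = -71134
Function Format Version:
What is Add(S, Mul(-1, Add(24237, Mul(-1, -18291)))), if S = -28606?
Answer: -71134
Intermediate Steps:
Add(S, Mul(-1, Add(24237, Mul(-1, -18291)))) = Add(-28606, Mul(-1, Add(24237, Mul(-1, -18291)))) = Add(-28606, Mul(-1, Add(24237, 18291))) = Add(-28606, Mul(-1, 42528)) = Add(-28606, -42528) = -71134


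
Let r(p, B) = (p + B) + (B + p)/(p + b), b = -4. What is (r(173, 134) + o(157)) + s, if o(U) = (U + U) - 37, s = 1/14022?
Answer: 1388220235/2369718 ≈ 585.82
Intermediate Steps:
s = 1/14022 ≈ 7.1316e-5
r(p, B) = B + p + (B + p)/(-4 + p) (r(p, B) = (p + B) + (B + p)/(p - 4) = (B + p) + (B + p)/(-4 + p) = B + p + (B + p)/(-4 + p))
o(U) = -37 + 2*U (o(U) = 2*U - 37 = -37 + 2*U)
(r(173, 134) + o(157)) + s = ((173² - 3*134 - 3*173 + 134*173)/(-4 + 173) + (-37 + 2*157)) + 1/14022 = ((29929 - 402 - 519 + 23182)/169 + (-37 + 314)) + 1/14022 = ((1/169)*52190 + 277) + 1/14022 = (52190/169 + 277) + 1/14022 = 99003/169 + 1/14022 = 1388220235/2369718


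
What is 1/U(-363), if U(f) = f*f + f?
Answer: 1/131406 ≈ 7.6100e-6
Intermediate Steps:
U(f) = f + f² (U(f) = f² + f = f + f²)
1/U(-363) = 1/(-363*(1 - 363)) = 1/(-363*(-362)) = 1/131406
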